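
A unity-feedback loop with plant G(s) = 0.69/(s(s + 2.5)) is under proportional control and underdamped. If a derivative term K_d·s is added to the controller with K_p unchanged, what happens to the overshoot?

decrease

The derivative term adds K·K_d to the s-coefficient of the characteristic equation, raising 2ζω_n while ω_n is unchanged; ζ increases, so overshoot decreases.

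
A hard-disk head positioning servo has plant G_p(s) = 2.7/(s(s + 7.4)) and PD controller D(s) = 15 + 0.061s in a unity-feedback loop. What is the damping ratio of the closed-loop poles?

Forward path: (15 + 0.061s)·2.7/(s(s+7.4)). The closed-loop characteristic equation is s² + (7.4 + 2.7·0.061)s + 2.7·15 = 0.
That is s² + 7.565s + 40.5 = 0, so ω_n = 6.364 rad/s and ζ = 7.565/(2·6.364) = 0.5943.

ζ = 0.594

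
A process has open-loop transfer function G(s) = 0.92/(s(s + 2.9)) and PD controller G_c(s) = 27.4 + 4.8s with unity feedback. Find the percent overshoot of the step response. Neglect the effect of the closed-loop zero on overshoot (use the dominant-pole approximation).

Forward path: (27.4 + 4.8s)·0.92/(s(s+2.9)). The closed-loop characteristic equation is s² + (2.9 + 0.92·4.8)s + 0.92·27.4 = 0.
That is s² + 7.316s + 25.21 = 0, so ω_n = 5.021 rad/s and ζ = 7.316/(2·5.021) = 0.7286.
%OS = 100·exp(−πζ/√(1−ζ²)) = 3.54%.

3.54%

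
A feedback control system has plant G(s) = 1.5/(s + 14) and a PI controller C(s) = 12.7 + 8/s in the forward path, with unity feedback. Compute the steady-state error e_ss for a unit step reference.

0

The open loop C(s)G(s) has a pole at the origin (type 1), so the static position error constant is infinite and e_ss = 1/(1+∞) = 0.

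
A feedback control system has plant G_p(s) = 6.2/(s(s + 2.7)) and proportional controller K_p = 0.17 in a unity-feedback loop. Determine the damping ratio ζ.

ζ = 1.31

1 + K_p·G_p(s) = 0 gives s² + 2.7s + 1.054 = 0.
So ω_n² = 1.054 ⇒ ω_n = 1.027 rad/s, and ζ = 2.7/(2ω_n) = 1.31.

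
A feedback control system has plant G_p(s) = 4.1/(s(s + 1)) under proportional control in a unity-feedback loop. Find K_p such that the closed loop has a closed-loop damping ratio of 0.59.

K_p = 0.175

Closed-loop characteristic equation: s² + 1s + K_p·4.1 = 0.
So ω_n = √(4.1K_p) and 2ζω_n = 1, giving ζ = 1/(2√(4.1K_p)).
Setting ζ = 0.59: √(4.1K_p) = 1/(2·0.59) = 0.8475, so K_p = 0.7182/4.1 = 0.175.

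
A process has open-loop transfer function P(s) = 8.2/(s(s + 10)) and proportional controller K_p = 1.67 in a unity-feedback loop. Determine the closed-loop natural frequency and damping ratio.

ω_n = 3.7 rad/s, ζ = 1.35

1 + K_p·P(s) = 0 gives s² + 10s + 13.69 = 0.
So ω_n² = 13.69 ⇒ ω_n = 3.701 rad/s, and ζ = 10/(2ω_n) = 1.35.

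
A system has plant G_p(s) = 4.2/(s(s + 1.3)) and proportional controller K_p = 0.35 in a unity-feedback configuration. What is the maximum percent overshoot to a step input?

The closed-loop denominator s² + 1.3s + 1.47 gives ω_n = √1.47 = 1.212 and ζ = 1.3/(2ω_n) = 0.5361.
%OS = 100·exp(−πζ/√(1−ζ²)) = 100·exp(−π·0.5361/√0.7126) = 13.6%.

13.6%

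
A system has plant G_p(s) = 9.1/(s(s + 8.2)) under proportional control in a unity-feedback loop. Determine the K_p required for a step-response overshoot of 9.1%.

From %OS = 100·exp(−πζ/√(1−ζ²)) = 9.1%, ζ = −ln(0.091)/√(π²+ln²(0.091)) = 0.6066.
Characteristic equation s² + 8.2s + 9.1K_p = 0 gives ζ = 8.2/(2√(9.1K_p)).
Setting ζ = 0.6066: √(9.1K_p) = 8.2/(2·0.6066) = 6.759, so K_p = 45.69/9.1 = 5.02.

K_p = 5.02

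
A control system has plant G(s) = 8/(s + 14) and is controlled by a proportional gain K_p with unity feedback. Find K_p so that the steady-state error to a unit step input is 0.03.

The loop is type 0, so e_ss(step) = 1/(1 + K_pos) with K_pos = K_p·G(0).
G(0) = 0.5714. Require 1/(1 + K_p·0.5714) = 0.03, so 1 + 0.5714·K_p = 33.33.
K_p = (33.33 − 1)/0.5714 = 56.6.

K_p = 56.6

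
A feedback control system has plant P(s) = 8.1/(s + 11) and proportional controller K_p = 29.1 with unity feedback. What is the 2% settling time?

T_s ≈ 0.0162 s

Closed-loop transfer function: T(s) = K_p·P(s)/(1 + K_p·P(s)) = 235.7/(s + 11 + 235.7) = 235.7/(s + 246.7).
Time constant τ = 1/246.7 = 0.004053 s, so the 2% settling time is about 4τ = 0.0162 s.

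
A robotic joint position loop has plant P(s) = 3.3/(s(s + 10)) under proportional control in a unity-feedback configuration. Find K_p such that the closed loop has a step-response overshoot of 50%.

From %OS = 100·exp(−πζ/√(1−ζ²)) = 50%, ζ = −ln(0.5)/√(π²+ln²(0.5)) = 0.2155.
Characteristic equation s² + 10s + 3.3K_p = 0 gives ζ = 10/(2√(3.3K_p)).
Setting ζ = 0.2155: √(3.3K_p) = 10/(2·0.2155) = 23.21, so K_p = 538.6/3.3 = 163.

K_p = 163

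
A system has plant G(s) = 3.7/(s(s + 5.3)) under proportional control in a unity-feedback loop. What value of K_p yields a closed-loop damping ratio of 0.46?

K_p = 8.97

Closed-loop characteristic equation: s² + 5.3s + K_p·3.7 = 0.
So ω_n = √(3.7K_p) and 2ζω_n = 5.3, giving ζ = 5.3/(2√(3.7K_p)).
Setting ζ = 0.46: √(3.7K_p) = 5.3/(2·0.46) = 5.761, so K_p = 33.19/3.7 = 8.97.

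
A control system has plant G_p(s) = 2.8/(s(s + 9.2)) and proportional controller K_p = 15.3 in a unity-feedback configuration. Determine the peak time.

The closed-loop denominator s² + 9.2s + 42.84 gives ω_n = √42.84 = 6.545 and ζ = 9.2/(2ω_n) = 0.7028.
Damped frequency ω_d = ω_n√(1−ζ²) = 4.656 rad/s, so peak time T_p = π/ω_d = 0.675 s.

T_p = 0.675 s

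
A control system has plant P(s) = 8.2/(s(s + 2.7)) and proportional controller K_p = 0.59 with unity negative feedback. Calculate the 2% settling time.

The closed-loop denominator s² + 2.7s + 4.838 gives ω_n = √4.838 = 2.2 and ζ = 2.7/(2ω_n) = 0.6138.
2% settling time T_s ≈ 4/(ζω_n) = 4/1.35 = 2.96 s.

T_s ≈ 2.96 s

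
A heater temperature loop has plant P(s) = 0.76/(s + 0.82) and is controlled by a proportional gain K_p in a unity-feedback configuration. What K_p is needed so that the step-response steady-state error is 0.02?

For a type-0 loop with proportional control, e_ss = 1/(1 + K_p·P(0)).
P(0) = 0.9268. Require 1/(1 + K_p·0.9268) = 0.02, so 1 + 0.9268·K_p = 50.
K_p = (50 − 1)/0.9268 = 52.9.

K_p = 52.9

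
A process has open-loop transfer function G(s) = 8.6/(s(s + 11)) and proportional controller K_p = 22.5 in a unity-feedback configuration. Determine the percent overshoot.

25.9%

Closed-loop characteristic equation: s² + 11s + 193.5 = 0, so ω_n = 13.91 rad/s and ζ = 11/(2·13.91) = 0.3954.
%OS = 100·exp(−πζ/√(1−ζ²)) = 100·exp(−π·0.3954/√0.8437) = 25.9%.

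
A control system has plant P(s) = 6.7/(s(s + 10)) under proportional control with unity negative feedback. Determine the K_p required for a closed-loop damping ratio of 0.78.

K_p = 6.13

Closed-loop characteristic equation: s² + 10s + K_p·6.7 = 0.
So ω_n = √(6.7K_p) and 2ζω_n = 10, giving ζ = 10/(2√(6.7K_p)).
Setting ζ = 0.78: √(6.7K_p) = 10/(2·0.78) = 6.41, so K_p = 41.09/6.7 = 6.13.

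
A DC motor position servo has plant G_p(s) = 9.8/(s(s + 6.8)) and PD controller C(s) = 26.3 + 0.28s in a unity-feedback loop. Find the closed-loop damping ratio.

ζ = 0.297

Forward path: (26.3 + 0.28s)·9.8/(s(s+6.8)). The closed-loop characteristic equation is s² + (6.8 + 9.8·0.28)s + 9.8·26.3 = 0.
That is s² + 9.544s + 257.7 = 0, so ω_n = 16.05 rad/s and ζ = 9.544/(2·16.05) = 0.2972.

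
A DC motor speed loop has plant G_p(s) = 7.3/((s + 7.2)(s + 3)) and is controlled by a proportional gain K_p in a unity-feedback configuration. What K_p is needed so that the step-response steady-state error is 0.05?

K_p = 56.2

For a type-0 loop with proportional control, e_ss = 1/(1 + K_p·G_p(0)).
G_p(0) = 0.338. Require 1/(1 + K_p·0.338) = 0.05, so 1 + 0.338·K_p = 20.
K_p = (20 − 1)/0.338 = 56.2.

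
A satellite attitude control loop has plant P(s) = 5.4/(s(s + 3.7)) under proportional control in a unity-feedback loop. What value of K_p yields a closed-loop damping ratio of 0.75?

Closed-loop characteristic equation: s² + 3.7s + K_p·5.4 = 0.
So ω_n = √(5.4K_p) and 2ζω_n = 3.7, giving ζ = 3.7/(2√(5.4K_p)).
Setting ζ = 0.75: √(5.4K_p) = 3.7/(2·0.75) = 2.467, so K_p = 6.084/5.4 = 1.13.

K_p = 1.13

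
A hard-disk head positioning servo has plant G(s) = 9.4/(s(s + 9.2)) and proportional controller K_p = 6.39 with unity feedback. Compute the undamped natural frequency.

With unity feedback the closed-loop characteristic equation is s² + 9.2s + 6.39·9.4 = s² + 9.2s + 60.07 = 0.
So ω_n² = 60.07 ⇒ ω_n = 7.75 rad/s, and ζ = 9.2/(2ω_n) = 0.594.

ω_n = 7.75 rad/s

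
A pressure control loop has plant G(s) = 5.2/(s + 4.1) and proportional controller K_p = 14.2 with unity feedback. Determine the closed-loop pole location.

Closed-loop transfer function: T(s) = K_p·G(s)/(1 + K_p·G(s)) = 73.84/(s + 4.1 + 73.84) = 73.84/(s + 77.94).
The closed-loop pole is at s = −77.94.

s = -77.94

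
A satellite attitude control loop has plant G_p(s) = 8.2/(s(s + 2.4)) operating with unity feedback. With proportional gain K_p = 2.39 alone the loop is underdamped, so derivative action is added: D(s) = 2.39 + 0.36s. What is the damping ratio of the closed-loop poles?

Forward path: (2.39 + 0.36s)·8.2/(s(s+2.4)). The closed-loop characteristic equation is s² + (2.4 + 8.2·0.36)s + 8.2·2.39 = 0.
That is s² + 5.352s + 19.6 = 0, so ω_n = 4.427 rad/s and ζ = 5.352/(2·4.427) = 0.6045.

ζ = 0.604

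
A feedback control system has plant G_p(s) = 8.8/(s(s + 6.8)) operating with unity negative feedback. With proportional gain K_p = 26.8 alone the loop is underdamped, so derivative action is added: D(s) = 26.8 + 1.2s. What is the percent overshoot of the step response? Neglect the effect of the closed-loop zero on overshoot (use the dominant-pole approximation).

11.6%

Forward path: (26.8 + 1.2s)·8.8/(s(s+6.8)). The closed-loop characteristic equation is s² + (6.8 + 8.8·1.2)s + 8.8·26.8 = 0.
That is s² + 17.36s + 235.8 = 0, so ω_n = 15.36 rad/s and ζ = 17.36/(2·15.36) = 0.5652.
%OS = 100·exp(−πζ/√(1−ζ²)) = 11.6%.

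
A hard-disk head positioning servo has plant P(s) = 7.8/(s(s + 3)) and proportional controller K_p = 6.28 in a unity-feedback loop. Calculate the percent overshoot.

The closed-loop denominator s² + 3s + 48.98 gives ω_n = √48.98 = 6.999 and ζ = 3/(2ω_n) = 0.2143.
%OS = 100·exp(−πζ/√(1−ζ²)) = 100·exp(−π·0.2143/√0.9541) = 50.2%.

50.2%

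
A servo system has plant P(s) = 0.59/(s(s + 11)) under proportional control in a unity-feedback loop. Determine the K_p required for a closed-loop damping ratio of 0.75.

Closed-loop characteristic equation: s² + 11s + K_p·0.59 = 0.
So ω_n = √(0.59K_p) and 2ζω_n = 11, giving ζ = 11/(2√(0.59K_p)).
Setting ζ = 0.75: √(0.59K_p) = 11/(2·0.75) = 7.333, so K_p = 53.78/0.59 = 91.1.

K_p = 91.1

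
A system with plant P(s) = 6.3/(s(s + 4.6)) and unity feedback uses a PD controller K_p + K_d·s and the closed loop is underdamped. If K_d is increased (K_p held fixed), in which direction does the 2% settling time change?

decrease

Characteristic equation s² + (4.6 + 6.3K_d)s + 6.3K_p = 0: raising K_d increases ζω_n = (4.6+6.3K_d)/2 while the loop stays underdamped, so T_s ≈ 4/(ζω_n) decreases.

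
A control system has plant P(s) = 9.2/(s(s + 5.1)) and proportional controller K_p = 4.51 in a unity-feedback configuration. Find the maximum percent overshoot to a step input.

25.8%

Closed-loop characteristic equation: s² + 5.1s + 41.49 = 0, so ω_n = 6.441 rad/s and ζ = 5.1/(2·6.441) = 0.3959.
%OS = 100·exp(−πζ/√(1−ζ²)) = 100·exp(−π·0.3959/√0.8433) = 25.8%.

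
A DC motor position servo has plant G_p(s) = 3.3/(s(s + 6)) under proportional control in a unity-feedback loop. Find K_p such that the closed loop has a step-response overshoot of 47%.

From %OS = 100·exp(−πζ/√(1−ζ²)) = 47%, ζ = −ln(0.47)/√(π²+ln²(0.47)) = 0.2337.
Characteristic equation s² + 6s + 3.3K_p = 0 gives ζ = 6/(2√(3.3K_p)).
Setting ζ = 0.2337: √(3.3K_p) = 6/(2·0.2337) = 12.84, so K_p = 164.8/3.3 = 49.9.

K_p = 49.9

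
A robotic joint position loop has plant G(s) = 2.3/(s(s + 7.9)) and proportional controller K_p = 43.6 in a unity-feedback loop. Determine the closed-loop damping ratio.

ζ = 0.394

1 + K_p·G(s) = 0 gives s² + 7.9s + 100.3 = 0.
So ω_n² = 100.3 ⇒ ω_n = 10.01 rad/s, and ζ = 7.9/(2ω_n) = 0.394.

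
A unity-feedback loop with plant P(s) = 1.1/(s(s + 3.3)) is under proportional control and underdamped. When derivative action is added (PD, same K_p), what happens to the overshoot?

The derivative term adds K·K_d to the s-coefficient of the characteristic equation, raising 2ζω_n while ω_n is unchanged; ζ increases, so overshoot decreases.

decrease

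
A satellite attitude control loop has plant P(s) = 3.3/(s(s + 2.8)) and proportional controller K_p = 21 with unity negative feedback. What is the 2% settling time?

T_s ≈ 2.86 s

Closed-loop characteristic equation: s² + 2.8s + 69.3 = 0, so ω_n = 8.325 rad/s and ζ = 2.8/(2·8.325) = 0.1682.
2% settling time T_s ≈ 4/(ζω_n) = 4/1.4 = 2.86 s.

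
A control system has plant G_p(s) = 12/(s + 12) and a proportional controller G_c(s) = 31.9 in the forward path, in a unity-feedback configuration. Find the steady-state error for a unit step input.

The loop is type 0. Static position error constant K_pos = G_c(0)·G_p(0) = 31.9·1 = 31.9.
Steady-state error to a unit step: e_ss = 1/(1+K_pos) = 1/32.9 = 0.0304.

0.0304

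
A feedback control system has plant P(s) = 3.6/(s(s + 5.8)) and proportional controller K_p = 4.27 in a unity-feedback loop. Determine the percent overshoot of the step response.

The closed-loop denominator s² + 5.8s + 15.37 gives ω_n = √15.37 = 3.921 and ζ = 5.8/(2ω_n) = 0.7397.
%OS = 100·exp(−πζ/√(1−ζ²)) = 100·exp(−π·0.7397/√0.4529) = 3.17%.

3.17%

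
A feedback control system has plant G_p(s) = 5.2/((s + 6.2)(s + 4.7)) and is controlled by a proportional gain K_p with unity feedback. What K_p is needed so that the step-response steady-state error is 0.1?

For a type-0 loop with proportional control, e_ss = 1/(1 + K_p·G_p(0)).
G_p(0) = 0.1784. Require 1/(1 + K_p·0.1784) = 0.1, so 1 + 0.1784·K_p = 10.
K_p = (10 − 1)/0.1784 = 50.4.

K_p = 50.4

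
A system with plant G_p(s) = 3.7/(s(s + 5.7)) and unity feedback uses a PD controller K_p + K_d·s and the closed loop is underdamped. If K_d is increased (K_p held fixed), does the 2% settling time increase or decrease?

decrease

Characteristic equation s² + (5.7 + 3.7K_d)s + 3.7K_p = 0: raising K_d increases ζω_n = (5.7+3.7K_d)/2 while the loop stays underdamped, so T_s ≈ 4/(ζω_n) decreases.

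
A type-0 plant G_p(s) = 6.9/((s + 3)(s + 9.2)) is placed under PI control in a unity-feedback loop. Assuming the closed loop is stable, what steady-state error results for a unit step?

The PI controller's integrator makes the forward path type 1, so e_ss to a step is zero.

0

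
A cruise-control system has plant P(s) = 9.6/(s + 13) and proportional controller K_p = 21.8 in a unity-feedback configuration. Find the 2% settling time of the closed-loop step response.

T_s ≈ 0.018 s

Closed-loop transfer function: T(s) = K_p·P(s)/(1 + K_p·P(s)) = 209.3/(s + 13 + 209.3) = 209.3/(s + 222.3).
Time constant τ = 1/222.3 = 0.004499 s, so the 2% settling time is about 4τ = 0.018 s.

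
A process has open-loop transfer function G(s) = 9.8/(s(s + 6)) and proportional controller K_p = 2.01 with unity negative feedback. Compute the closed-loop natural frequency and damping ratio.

ω_n = 4.44 rad/s, ζ = 0.676

With unity feedback the closed-loop characteristic equation is s² + 6s + 2.01·9.8 = s² + 6s + 19.7 = 0.
Matching s² + 2ζω_n s + ω_n²: ω_n = √19.7 = 4.438 rad/s and 2ζω_n = 6, so ζ = 6/(2·4.438) = 0.676.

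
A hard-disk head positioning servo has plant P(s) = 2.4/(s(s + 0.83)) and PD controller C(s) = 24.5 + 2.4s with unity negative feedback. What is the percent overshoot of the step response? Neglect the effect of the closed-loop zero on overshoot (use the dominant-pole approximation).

Forward path: (24.5 + 2.4s)·2.4/(s(s+0.83)). The closed-loop characteristic equation is s² + (0.83 + 2.4·2.4)s + 2.4·24.5 = 0.
That is s² + 6.59s + 58.8 = 0, so ω_n = 7.668 rad/s and ζ = 6.59/(2·7.668) = 0.4297.
%OS = 100·exp(−πζ/√(1−ζ²)) = 22.4%.

22.4%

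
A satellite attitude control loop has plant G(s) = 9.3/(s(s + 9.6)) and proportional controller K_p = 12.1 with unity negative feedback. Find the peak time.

T_p = 0.332 s

From 1 + K_pG(s) = 0: s² + 9.6s + 112.5 = 0 ⇒ ω_n = 10.61, ζ = 0.4525.
Damped frequency ω_d = ω_n√(1−ζ²) = 9.46 rad/s, so peak time T_p = π/ω_d = 0.332 s.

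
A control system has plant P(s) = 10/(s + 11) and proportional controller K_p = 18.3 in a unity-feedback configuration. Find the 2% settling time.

Closed-loop transfer function: T(s) = K_p·P(s)/(1 + K_p·P(s)) = 183/(s + 11 + 183) = 183/(s + 194).
Time constant τ = 1/194 = 0.005155 s, so the 2% settling time is about 4τ = 0.0206 s.

T_s ≈ 0.0206 s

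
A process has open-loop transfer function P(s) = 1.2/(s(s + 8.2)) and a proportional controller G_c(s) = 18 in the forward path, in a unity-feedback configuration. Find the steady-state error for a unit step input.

0

The open loop G_c(s)P(s) has a pole at the origin (type 1), so the static position error constant is infinite and e_ss = 1/(1+∞) = 0.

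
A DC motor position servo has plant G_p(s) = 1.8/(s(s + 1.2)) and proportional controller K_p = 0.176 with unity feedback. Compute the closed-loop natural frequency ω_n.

1 + K_p·G_p(s) = 0 gives s² + 1.2s + 0.3168 = 0.
Matching s² + 2ζω_n s + ω_n²: ω_n = √0.3168 = 0.5628 rad/s and 2ζω_n = 1.2, so ζ = 1.2/(2·0.5628) = 1.07.

ω_n = 0.563 rad/s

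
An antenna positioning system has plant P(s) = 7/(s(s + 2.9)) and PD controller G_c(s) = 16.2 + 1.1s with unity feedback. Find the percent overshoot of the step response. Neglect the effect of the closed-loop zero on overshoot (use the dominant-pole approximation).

16.5%

Forward path: (16.2 + 1.1s)·7/(s(s+2.9)). The closed-loop characteristic equation is s² + (2.9 + 7·1.1)s + 7·16.2 = 0.
That is s² + 10.6s + 113.4 = 0, so ω_n = 10.65 rad/s and ζ = 10.6/(2·10.65) = 0.4977.
%OS = 100·exp(−πζ/√(1−ζ²)) = 16.5%.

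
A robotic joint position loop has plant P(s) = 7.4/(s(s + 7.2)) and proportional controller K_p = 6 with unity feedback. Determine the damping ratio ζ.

With unity feedback the closed-loop characteristic equation is s² + 7.2s + 6·7.4 = s² + 7.2s + 44.4 = 0.
So ω_n² = 44.4 ⇒ ω_n = 6.663 rad/s, and ζ = 7.2/(2ω_n) = 0.54.

ζ = 0.54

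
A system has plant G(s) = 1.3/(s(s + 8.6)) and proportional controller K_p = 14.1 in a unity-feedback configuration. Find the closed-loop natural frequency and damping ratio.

With unity feedback the closed-loop characteristic equation is s² + 8.6s + 14.1·1.3 = s² + 8.6s + 18.33 = 0.
So ω_n² = 18.33 ⇒ ω_n = 4.281 rad/s, and ζ = 8.6/(2ω_n) = 1.

ω_n = 4.28 rad/s, ζ = 1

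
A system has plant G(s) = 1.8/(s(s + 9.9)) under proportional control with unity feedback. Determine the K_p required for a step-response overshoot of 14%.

From %OS = 100·exp(−πζ/√(1−ζ²)) = 14%, ζ = −ln(0.14)/√(π²+ln²(0.14)) = 0.5305.
Characteristic equation s² + 9.9s + 1.8K_p = 0 gives ζ = 9.9/(2√(1.8K_p)).
Setting ζ = 0.5305: √(1.8K_p) = 9.9/(2·0.5305) = 9.331, so K_p = 87.06/1.8 = 48.4.

K_p = 48.4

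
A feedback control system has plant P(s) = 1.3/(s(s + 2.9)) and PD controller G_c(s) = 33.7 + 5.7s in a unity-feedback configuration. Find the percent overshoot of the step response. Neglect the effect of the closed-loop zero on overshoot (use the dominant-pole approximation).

Forward path: (33.7 + 5.7s)·1.3/(s(s+2.9)). The closed-loop characteristic equation is s² + (2.9 + 1.3·5.7)s + 1.3·33.7 = 0.
That is s² + 10.31s + 43.81 = 0, so ω_n = 6.619 rad/s and ζ = 10.31/(2·6.619) = 0.7788.
%OS = 100·exp(−πζ/√(1−ζ²)) = 2.02%.

2.02%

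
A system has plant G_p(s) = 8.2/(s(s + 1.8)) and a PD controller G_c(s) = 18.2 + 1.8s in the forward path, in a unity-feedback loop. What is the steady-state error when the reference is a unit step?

The open loop G_c(s)G_p(s) has a pole at the origin (type 1), so the static position error constant is infinite and e_ss = 1/(1+∞) = 0.

0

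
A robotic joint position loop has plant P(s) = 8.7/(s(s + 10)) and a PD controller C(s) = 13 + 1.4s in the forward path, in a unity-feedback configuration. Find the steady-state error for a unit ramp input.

The loop has one pole at the origin (type 1). Velocity error constant K_v = lim_{s→0} s·C(s)P(s) = 13·8.7/10 = 11.31.
Steady-state error to a unit ramp: e_ss = 1/K_v = 0.0884.

0.0884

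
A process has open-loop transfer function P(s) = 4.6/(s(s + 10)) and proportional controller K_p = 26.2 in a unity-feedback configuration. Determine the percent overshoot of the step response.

20%

From 1 + K_pP(s) = 0: s² + 10s + 120.5 = 0 ⇒ ω_n = 10.98, ζ = 0.4554.
%OS = 100·exp(−πζ/√(1−ζ²)) = 100·exp(−π·0.4554/√0.7926) = 20%.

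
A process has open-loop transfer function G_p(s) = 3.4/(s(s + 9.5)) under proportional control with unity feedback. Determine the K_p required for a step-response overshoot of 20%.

From %OS = 100·exp(−πζ/√(1−ζ²)) = 20%, ζ = −ln(0.2)/√(π²+ln²(0.2)) = 0.4559.
Characteristic equation s² + 9.5s + 3.4K_p = 0 gives ζ = 9.5/(2√(3.4K_p)).
Setting ζ = 0.4559: √(3.4K_p) = 9.5/(2·0.4559) = 10.42, so K_p = 108.5/3.4 = 31.9.

K_p = 31.9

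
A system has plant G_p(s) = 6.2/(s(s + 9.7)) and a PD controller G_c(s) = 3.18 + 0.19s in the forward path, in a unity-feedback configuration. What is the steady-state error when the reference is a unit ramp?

0.492

The loop has one pole at the origin (type 1). Velocity error constant K_v = lim_{s→0} s·G_c(s)G_p(s) = 3.18·6.2/9.7 = 2.033.
Steady-state error to a unit ramp: e_ss = 1/K_v = 0.492.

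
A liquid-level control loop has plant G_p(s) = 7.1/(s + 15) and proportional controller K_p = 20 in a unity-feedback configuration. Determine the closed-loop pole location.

s = -157

Closed-loop transfer function: T(s) = K_p·G_p(s)/(1 + K_p·G_p(s)) = 142/(s + 15 + 142) = 142/(s + 157).
The closed-loop pole is at s = −157.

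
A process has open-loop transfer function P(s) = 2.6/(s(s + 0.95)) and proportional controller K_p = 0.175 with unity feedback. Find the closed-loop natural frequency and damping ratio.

ω_n = 0.675 rad/s, ζ = 0.704

With unity feedback the closed-loop characteristic equation is s² + 0.95s + 0.175·2.6 = s² + 0.95s + 0.455 = 0.
So ω_n² = 0.455 ⇒ ω_n = 0.6745 rad/s, and ζ = 0.95/(2ω_n) = 0.704.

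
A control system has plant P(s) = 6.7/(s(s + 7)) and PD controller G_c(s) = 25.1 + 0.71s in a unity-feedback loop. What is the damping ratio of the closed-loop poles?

Forward path: (25.1 + 0.71s)·6.7/(s(s+7)). The closed-loop characteristic equation is s² + (7 + 6.7·0.71)s + 6.7·25.1 = 0.
That is s² + 11.76s + 168.2 = 0, so ω_n = 12.97 rad/s and ζ = 11.76/(2·12.97) = 0.4533.

ζ = 0.453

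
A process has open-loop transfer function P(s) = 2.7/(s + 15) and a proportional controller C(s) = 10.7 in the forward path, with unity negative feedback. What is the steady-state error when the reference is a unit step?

The loop is type 0. Static position error constant K_pos = C(0)·P(0) = 10.7·0.18 = 1.926.
Steady-state error to a unit step: e_ss = 1/(1+K_pos) = 1/2.926 = 0.342.

0.342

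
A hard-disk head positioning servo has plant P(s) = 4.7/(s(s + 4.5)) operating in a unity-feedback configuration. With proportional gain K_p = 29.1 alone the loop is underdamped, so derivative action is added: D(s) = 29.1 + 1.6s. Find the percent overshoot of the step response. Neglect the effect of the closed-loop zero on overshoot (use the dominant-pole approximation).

Forward path: (29.1 + 1.6s)·4.7/(s(s+4.5)). The closed-loop characteristic equation is s² + (4.5 + 4.7·1.6)s + 4.7·29.1 = 0.
That is s² + 12.02s + 136.8 = 0, so ω_n = 11.69 rad/s and ζ = 12.02/(2·11.69) = 0.5139.
%OS = 100·exp(−πζ/√(1−ζ²)) = 15.2%.

15.2%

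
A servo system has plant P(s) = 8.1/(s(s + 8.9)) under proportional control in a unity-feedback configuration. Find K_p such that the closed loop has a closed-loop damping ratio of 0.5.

K_p = 9.78

Closed-loop characteristic equation: s² + 8.9s + K_p·8.1 = 0.
So ω_n = √(8.1K_p) and 2ζω_n = 8.9, giving ζ = 8.9/(2√(8.1K_p)).
Setting ζ = 0.5: √(8.1K_p) = 8.9/(2·0.5) = 8.9, so K_p = 79.21/8.1 = 9.78.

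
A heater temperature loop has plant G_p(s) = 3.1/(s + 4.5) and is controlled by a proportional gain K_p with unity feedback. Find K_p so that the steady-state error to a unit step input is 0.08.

K_p = 16.7

Steady-state error for a unit step on this type-0 loop is 1/(1 + K_p·G_p(0)).
G_p(0) = 0.6889. Require 1/(1 + K_p·0.6889) = 0.08, so 1 + 0.6889·K_p = 12.5.
K_p = (12.5 − 1)/0.6889 = 16.7.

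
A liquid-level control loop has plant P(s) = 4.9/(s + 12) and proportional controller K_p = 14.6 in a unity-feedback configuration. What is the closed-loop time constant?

τ = 0.012 s

Closed-loop transfer function: T(s) = K_p·P(s)/(1 + K_p·P(s)) = 71.54/(s + 12 + 71.54) = 71.54/(s + 83.54).
Time constant τ = 1/83.54 = 0.012 s.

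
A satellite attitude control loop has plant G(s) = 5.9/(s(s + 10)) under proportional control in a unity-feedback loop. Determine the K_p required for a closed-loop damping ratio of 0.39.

K_p = 27.9

Closed-loop characteristic equation: s² + 10s + K_p·5.9 = 0.
So ω_n = √(5.9K_p) and 2ζω_n = 10, giving ζ = 10/(2√(5.9K_p)).
Setting ζ = 0.39: √(5.9K_p) = 10/(2·0.39) = 12.82, so K_p = 164.4/5.9 = 27.9.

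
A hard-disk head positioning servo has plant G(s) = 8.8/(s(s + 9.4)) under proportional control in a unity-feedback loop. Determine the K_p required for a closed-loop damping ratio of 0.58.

Closed-loop characteristic equation: s² + 9.4s + K_p·8.8 = 0.
So ω_n = √(8.8K_p) and 2ζω_n = 9.4, giving ζ = 9.4/(2√(8.8K_p)).
Setting ζ = 0.58: √(8.8K_p) = 9.4/(2·0.58) = 8.103, so K_p = 65.67/8.8 = 7.46.

K_p = 7.46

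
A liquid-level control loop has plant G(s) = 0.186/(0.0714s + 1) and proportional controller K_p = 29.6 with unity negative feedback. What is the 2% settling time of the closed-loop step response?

T_s ≈ 0.0439 s

Closed loop: T(s) = K_p·G/(1+K_p·G) = 5.506/(0.0714s + 1 + 5.506), with pole at s = −(1 + 5.506)/0.0714 = −91.11.
τ = 1/91.11 = 0.01098 s, so 2% settling time ≈ 4τ = 0.0439 s.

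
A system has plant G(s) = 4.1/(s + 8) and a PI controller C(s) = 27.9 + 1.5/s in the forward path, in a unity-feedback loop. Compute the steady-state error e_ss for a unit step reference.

The open loop C(s)G(s) has a pole at the origin (type 1), so the static position error constant is infinite and e_ss = 1/(1+∞) = 0.

0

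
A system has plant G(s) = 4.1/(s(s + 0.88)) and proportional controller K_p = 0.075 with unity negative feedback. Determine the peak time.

Closed-loop characteristic equation: s² + 0.88s + 0.3075 = 0, so ω_n = 0.5545 rad/s and ζ = 0.88/(2·0.5545) = 0.7935.
Damped frequency ω_d = ω_n√(1−ζ²) = 0.3375 rad/s, so peak time T_p = π/ω_d = 9.31 s.

T_p = 9.31 s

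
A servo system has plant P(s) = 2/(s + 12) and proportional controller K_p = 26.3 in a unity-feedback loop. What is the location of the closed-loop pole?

s = -64.6

Closed-loop transfer function: T(s) = K_p·P(s)/(1 + K_p·P(s)) = 52.6/(s + 12 + 52.6) = 52.6/(s + 64.6).
The closed-loop pole is at s = −64.6.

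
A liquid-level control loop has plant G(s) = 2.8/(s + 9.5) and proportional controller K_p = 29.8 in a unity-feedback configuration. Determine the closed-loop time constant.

τ = 0.0108 s

Closed-loop transfer function: T(s) = K_p·G(s)/(1 + K_p·G(s)) = 83.44/(s + 9.5 + 83.44) = 83.44/(s + 92.94).
Time constant τ = 1/92.94 = 0.0108 s.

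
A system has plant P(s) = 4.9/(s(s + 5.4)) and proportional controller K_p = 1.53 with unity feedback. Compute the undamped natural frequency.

ω_n = 2.74 rad/s

The closed-loop denominator is s(s+5.4) + 1.53·4.9 = s² + 5.4s + 7.497.
Matching s² + 2ζω_n s + ω_n²: ω_n = √7.497 = 2.738 rad/s and 2ζω_n = 5.4, so ζ = 5.4/(2·2.738) = 0.986.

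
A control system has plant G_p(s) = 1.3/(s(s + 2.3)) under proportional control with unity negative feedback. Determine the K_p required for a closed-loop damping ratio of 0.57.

K_p = 3.13

Closed-loop characteristic equation: s² + 2.3s + K_p·1.3 = 0.
So ω_n = √(1.3K_p) and 2ζω_n = 2.3, giving ζ = 2.3/(2√(1.3K_p)).
Setting ζ = 0.57: √(1.3K_p) = 2.3/(2·0.57) = 2.018, so K_p = 4.07/1.3 = 3.13.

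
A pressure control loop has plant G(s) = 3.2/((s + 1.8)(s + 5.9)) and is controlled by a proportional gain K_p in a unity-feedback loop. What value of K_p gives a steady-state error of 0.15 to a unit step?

The loop is type 0, so e_ss(step) = 1/(1 + K_pos) with K_pos = K_p·G(0).
G(0) = 0.3013. Require 1/(1 + K_p·0.3013) = 0.15, so 1 + 0.3013·K_p = 6.667.
K_p = (6.667 − 1)/0.3013 = 18.8.

K_p = 18.8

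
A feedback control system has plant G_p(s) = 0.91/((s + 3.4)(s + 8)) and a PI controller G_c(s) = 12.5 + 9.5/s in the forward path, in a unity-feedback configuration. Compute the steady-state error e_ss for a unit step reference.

The open loop G_c(s)G_p(s) has a pole at the origin (type 1), so the static position error constant is infinite and e_ss = 1/(1+∞) = 0.

0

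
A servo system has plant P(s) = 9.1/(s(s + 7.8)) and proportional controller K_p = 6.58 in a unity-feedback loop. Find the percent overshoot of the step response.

16%

Closed-loop characteristic equation: s² + 7.8s + 59.88 = 0, so ω_n = 7.738 rad/s and ζ = 7.8/(2·7.738) = 0.504.
%OS = 100·exp(−πζ/√(1−ζ²)) = 100·exp(−π·0.504/√0.746) = 16%.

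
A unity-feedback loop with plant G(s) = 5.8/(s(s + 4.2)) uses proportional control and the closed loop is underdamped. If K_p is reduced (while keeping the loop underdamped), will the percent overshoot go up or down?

decrease

ζ = 4.2/(2√(5.8K_p)) rises as K_p falls; higher damping means less overshoot.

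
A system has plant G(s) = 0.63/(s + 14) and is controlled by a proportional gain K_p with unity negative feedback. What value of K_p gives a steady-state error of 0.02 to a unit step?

K_p = 1090

Steady-state error for a unit step on this type-0 loop is 1/(1 + K_p·G(0)).
G(0) = 0.045. Require 1/(1 + K_p·0.045) = 0.02, so 1 + 0.045·K_p = 50.
K_p = (50 − 1)/0.045 = 1090.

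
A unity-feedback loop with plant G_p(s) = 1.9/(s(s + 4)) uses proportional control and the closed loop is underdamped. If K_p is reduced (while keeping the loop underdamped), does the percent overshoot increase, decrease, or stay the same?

decrease

ζ = 4/(2√(1.9K_p)) rises as K_p falls; higher damping means less overshoot.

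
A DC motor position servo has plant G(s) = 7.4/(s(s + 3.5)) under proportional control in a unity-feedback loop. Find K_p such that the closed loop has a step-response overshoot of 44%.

From %OS = 100·exp(−πζ/√(1−ζ²)) = 44%, ζ = −ln(0.44)/√(π²+ln²(0.44)) = 0.2528.
Characteristic equation s² + 3.5s + 7.4K_p = 0 gives ζ = 3.5/(2√(7.4K_p)).
Setting ζ = 0.2528: √(7.4K_p) = 3.5/(2·0.2528) = 6.921, so K_p = 47.91/7.4 = 6.47.

K_p = 6.47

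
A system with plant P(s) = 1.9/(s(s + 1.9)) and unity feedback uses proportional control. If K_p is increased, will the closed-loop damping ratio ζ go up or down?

ζ = 1.9/(2√(1.9K_p)); increasing K_p raises the denominator, so ζ falls.

decrease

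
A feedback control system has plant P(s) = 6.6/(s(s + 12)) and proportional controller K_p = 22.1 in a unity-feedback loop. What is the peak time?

T_p = 0.3 s

From 1 + K_pP(s) = 0: s² + 12s + 145.9 = 0 ⇒ ω_n = 12.08, ζ = 0.4968.
Damped frequency ω_d = ω_n√(1−ζ²) = 10.48 rad/s, so peak time T_p = π/ω_d = 0.3 s.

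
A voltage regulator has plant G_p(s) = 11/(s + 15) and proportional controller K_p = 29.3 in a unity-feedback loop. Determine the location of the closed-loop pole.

s = -337.3

Closed-loop transfer function: T(s) = K_p·G_p(s)/(1 + K_p·G_p(s)) = 322.3/(s + 15 + 322.3) = 322.3/(s + 337.3).
The closed-loop pole is at s = −337.3.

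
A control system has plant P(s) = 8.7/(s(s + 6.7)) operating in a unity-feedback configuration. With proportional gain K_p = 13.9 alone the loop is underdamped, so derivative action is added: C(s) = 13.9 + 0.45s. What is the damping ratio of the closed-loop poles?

Forward path: (13.9 + 0.45s)·8.7/(s(s+6.7)). The closed-loop characteristic equation is s² + (6.7 + 8.7·0.45)s + 8.7·13.9 = 0.
That is s² + 10.62s + 120.9 = 0, so ω_n = 11 rad/s and ζ = 10.62/(2·11) = 0.4826.

ζ = 0.483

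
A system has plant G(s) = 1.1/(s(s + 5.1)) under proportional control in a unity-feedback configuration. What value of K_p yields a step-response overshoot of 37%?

From %OS = 100·exp(−πζ/√(1−ζ²)) = 37%, ζ = −ln(0.37)/√(π²+ln²(0.37)) = 0.3017.
Characteristic equation s² + 5.1s + 1.1K_p = 0 gives ζ = 5.1/(2√(1.1K_p)).
Setting ζ = 0.3017: √(1.1K_p) = 5.1/(2·0.3017) = 8.451, so K_p = 71.42/1.1 = 64.9.

K_p = 64.9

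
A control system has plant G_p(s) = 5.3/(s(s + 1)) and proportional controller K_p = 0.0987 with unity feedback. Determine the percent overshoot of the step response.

4.95%

From 1 + K_pG_p(s) = 0: s² + 1s + 0.5231 = 0 ⇒ ω_n = 0.7233, ζ = 0.6913.
%OS = 100·exp(−πζ/√(1−ζ²)) = 100·exp(−π·0.6913/√0.5221) = 4.95%.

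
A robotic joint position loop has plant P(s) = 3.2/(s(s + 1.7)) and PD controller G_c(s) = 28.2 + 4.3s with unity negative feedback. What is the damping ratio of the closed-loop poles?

Forward path: (28.2 + 4.3s)·3.2/(s(s+1.7)). The closed-loop characteristic equation is s² + (1.7 + 3.2·4.3)s + 3.2·28.2 = 0.
That is s² + 15.46s + 90.24 = 0, so ω_n = 9.499 rad/s and ζ = 15.46/(2·9.499) = 0.8137.

ζ = 0.814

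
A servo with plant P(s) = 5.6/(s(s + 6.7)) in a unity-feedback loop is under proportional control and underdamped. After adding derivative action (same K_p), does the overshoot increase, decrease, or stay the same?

With PD the characteristic equation becomes s² + (a + K·K_d)s + K·K_p = 0; the damping term grows, ζ rises, overshoot falls.

decrease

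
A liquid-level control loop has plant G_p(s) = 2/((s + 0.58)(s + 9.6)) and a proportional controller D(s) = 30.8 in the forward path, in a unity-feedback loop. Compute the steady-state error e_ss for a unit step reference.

The loop is type 0. Static position error constant K_pos = D(0)·G_p(0) = 30.8·0.3592 = 11.06.
Steady-state error to a unit step: e_ss = 1/(1+K_pos) = 1/12.06 = 0.0829.

0.0829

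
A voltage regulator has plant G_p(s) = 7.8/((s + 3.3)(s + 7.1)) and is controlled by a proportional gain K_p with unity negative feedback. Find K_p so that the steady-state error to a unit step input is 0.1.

For a type-0 loop with proportional control, e_ss = 1/(1 + K_p·G_p(0)).
G_p(0) = 0.3329. Require 1/(1 + K_p·0.3329) = 0.1, so 1 + 0.3329·K_p = 10.
K_p = (10 − 1)/0.3329 = 27.

K_p = 27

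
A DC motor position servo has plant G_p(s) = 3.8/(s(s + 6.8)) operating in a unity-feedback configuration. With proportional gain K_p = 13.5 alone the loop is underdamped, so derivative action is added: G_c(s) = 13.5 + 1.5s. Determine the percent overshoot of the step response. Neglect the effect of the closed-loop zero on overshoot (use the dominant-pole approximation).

0.365%

Forward path: (13.5 + 1.5s)·3.8/(s(s+6.8)). The closed-loop characteristic equation is s² + (6.8 + 3.8·1.5)s + 3.8·13.5 = 0.
That is s² + 12.5s + 51.3 = 0, so ω_n = 7.162 rad/s and ζ = 12.5/(2·7.162) = 0.8726.
%OS = 100·exp(−πζ/√(1−ζ²)) = 0.365%.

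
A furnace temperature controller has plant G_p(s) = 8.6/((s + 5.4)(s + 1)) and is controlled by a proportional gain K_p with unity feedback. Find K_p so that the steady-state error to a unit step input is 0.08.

The loop is type 0, so e_ss(step) = 1/(1 + K_pos) with K_pos = K_p·G_p(0).
G_p(0) = 1.593. Require 1/(1 + K_p·1.593) = 0.08, so 1 + 1.593·K_p = 12.5.
K_p = (12.5 − 1)/1.593 = 7.22.

K_p = 7.22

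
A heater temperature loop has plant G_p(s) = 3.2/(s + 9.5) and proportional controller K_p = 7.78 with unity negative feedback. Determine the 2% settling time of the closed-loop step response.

T_s ≈ 0.116 s

Closed-loop transfer function: T(s) = K_p·G_p(s)/(1 + K_p·G_p(s)) = 24.9/(s + 9.5 + 24.9) = 24.9/(s + 34.4).
Time constant τ = 1/34.4 = 0.02907 s, so the 2% settling time is about 4τ = 0.116 s.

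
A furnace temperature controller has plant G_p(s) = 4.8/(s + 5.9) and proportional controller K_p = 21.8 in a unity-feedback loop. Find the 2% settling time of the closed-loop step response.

T_s ≈ 0.0362 s

Closed-loop transfer function: T(s) = K_p·G_p(s)/(1 + K_p·G_p(s)) = 104.6/(s + 5.9 + 104.6) = 104.6/(s + 110.5).
Time constant τ = 1/110.5 = 0.009046 s, so the 2% settling time is about 4τ = 0.0362 s.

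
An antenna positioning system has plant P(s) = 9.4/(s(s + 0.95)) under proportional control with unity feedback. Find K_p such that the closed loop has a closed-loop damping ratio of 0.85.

Closed-loop characteristic equation: s² + 0.95s + K_p·9.4 = 0.
So ω_n = √(9.4K_p) and 2ζω_n = 0.95, giving ζ = 0.95/(2√(9.4K_p)).
Setting ζ = 0.85: √(9.4K_p) = 0.95/(2·0.85) = 0.5588, so K_p = 0.3123/9.4 = 0.0332.

K_p = 0.0332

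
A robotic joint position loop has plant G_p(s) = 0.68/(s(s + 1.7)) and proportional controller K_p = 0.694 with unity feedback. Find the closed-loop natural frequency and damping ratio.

The closed-loop denominator is s(s+1.7) + 0.694·0.68 = s² + 1.7s + 0.4719.
Matching s² + 2ζω_n s + ω_n²: ω_n = √0.4719 = 0.687 rad/s and 2ζω_n = 1.7, so ζ = 1.7/(2·0.687) = 1.24.

ω_n = 0.687 rad/s, ζ = 1.24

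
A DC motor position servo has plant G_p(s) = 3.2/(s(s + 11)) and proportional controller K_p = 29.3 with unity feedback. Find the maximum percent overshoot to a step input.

11.4%

From 1 + K_pG_p(s) = 0: s² + 11s + 93.76 = 0 ⇒ ω_n = 9.683, ζ = 0.568.
%OS = 100·exp(−πζ/√(1−ζ²)) = 100·exp(−π·0.568/√0.6774) = 11.4%.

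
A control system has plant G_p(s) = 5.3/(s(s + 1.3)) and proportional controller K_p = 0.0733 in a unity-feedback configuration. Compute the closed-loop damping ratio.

ζ = 1.04

With unity feedback the closed-loop characteristic equation is s² + 1.3s + 0.0733·5.3 = s² + 1.3s + 0.3885 = 0.
Matching s² + 2ζω_n s + ω_n²: ω_n = √0.3885 = 0.6233 rad/s and 2ζω_n = 1.3, so ζ = 1.3/(2·0.6233) = 1.04.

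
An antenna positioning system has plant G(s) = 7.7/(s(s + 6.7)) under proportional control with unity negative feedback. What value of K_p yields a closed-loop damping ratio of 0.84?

K_p = 2.07

Closed-loop characteristic equation: s² + 6.7s + K_p·7.7 = 0.
So ω_n = √(7.7K_p) and 2ζω_n = 6.7, giving ζ = 6.7/(2√(7.7K_p)).
Setting ζ = 0.84: √(7.7K_p) = 6.7/(2·0.84) = 3.988, so K_p = 15.9/7.7 = 2.07.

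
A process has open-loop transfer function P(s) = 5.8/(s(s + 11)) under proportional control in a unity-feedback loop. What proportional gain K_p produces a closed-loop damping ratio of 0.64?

K_p = 12.7

Closed-loop characteristic equation: s² + 11s + K_p·5.8 = 0.
So ω_n = √(5.8K_p) and 2ζω_n = 11, giving ζ = 11/(2√(5.8K_p)).
Setting ζ = 0.64: √(5.8K_p) = 11/(2·0.64) = 8.594, so K_p = 73.85/5.8 = 12.7.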